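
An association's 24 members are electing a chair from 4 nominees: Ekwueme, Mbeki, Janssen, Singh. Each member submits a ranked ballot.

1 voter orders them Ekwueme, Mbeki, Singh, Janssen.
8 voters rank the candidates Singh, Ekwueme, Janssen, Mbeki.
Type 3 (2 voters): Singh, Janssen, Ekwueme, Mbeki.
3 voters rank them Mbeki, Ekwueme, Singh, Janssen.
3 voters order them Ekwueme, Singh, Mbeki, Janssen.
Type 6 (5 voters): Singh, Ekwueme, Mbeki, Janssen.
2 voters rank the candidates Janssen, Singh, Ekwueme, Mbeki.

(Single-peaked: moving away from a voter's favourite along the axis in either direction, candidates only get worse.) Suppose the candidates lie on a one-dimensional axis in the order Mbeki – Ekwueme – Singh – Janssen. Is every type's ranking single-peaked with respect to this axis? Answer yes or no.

Axis positions: Mbeki=1, Ekwueme=2, Singh=3, Janssen=4.
Type 1 (peak Ekwueme at position 2): ranking walks positions 2-1-3-4, expanding outward from the peak — single-peaked.
Type 2 (peak Singh at position 3): ranking walks positions 3-2-4-1, expanding outward from the peak — single-peaked.
Type 3 (peak Singh at position 3): ranking walks positions 3-4-2-1, expanding outward from the peak — single-peaked.
Type 4 (peak Mbeki at position 1): ranking walks positions 1-2-3-4, expanding outward from the peak — single-peaked.
Type 5 (peak Ekwueme at position 2): ranking walks positions 2-3-1-4, expanding outward from the peak — single-peaked.
Type 6 (peak Singh at position 3): ranking walks positions 3-2-1-4, expanding outward from the peak — single-peaked.
Type 7 (peak Janssen at position 4): ranking walks positions 4-3-2-1, expanding outward from the peak — single-peaked.
Every ranking is single-peaked on this axis.

yes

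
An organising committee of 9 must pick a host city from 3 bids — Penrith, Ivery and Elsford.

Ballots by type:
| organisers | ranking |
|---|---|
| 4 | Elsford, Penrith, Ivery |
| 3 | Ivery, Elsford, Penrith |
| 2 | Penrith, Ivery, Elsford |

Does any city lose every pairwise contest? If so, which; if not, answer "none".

Head-to-head results (9 organisers):
Penrith vs Ivery: Penrith, 6–3.
Penrith–Elsford: Elsford 7–2.
Ivery vs Elsford: Ivery preferred on 3+2 = 5 ballots; Ivery wins 5–4.
Every city wins at least one matchup (Penrith beats Ivery; Ivery beats Elsford; Elsford beats Penrith), so there is no Condorcet loser.

none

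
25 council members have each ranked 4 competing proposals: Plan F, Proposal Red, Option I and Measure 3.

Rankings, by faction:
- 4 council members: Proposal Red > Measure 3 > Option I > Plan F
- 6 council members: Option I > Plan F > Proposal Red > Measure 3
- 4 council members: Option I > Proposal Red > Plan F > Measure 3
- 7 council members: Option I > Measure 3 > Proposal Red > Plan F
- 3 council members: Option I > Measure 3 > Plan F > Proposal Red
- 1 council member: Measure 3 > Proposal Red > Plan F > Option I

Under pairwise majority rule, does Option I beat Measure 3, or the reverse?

Option I

Ballots ranking Option I above Measure 3: 6 + 4 + 7 + 3 = 20.
Ballots ranking Measure 3 above Option I: 25 − 20 = 5.
Option I wins the head-to-head 20–5.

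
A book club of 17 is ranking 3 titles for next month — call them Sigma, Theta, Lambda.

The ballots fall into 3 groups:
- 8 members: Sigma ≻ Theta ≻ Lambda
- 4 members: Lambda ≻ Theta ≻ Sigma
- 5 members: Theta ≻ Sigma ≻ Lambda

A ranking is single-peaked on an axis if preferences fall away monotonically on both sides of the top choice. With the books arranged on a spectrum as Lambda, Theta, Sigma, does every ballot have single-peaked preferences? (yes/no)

yes

Axis positions: Lambda=1, Theta=2, Sigma=3.
Group 1 (peak Sigma at position 3): ranking walks positions 3-2-1, expanding outward from the peak — single-peaked.
Group 2 (peak Lambda at position 1): ranking walks positions 1-2-3, expanding outward from the peak — single-peaked.
Group 3 (peak Theta at position 2): ranking walks positions 2-3-1, expanding outward from the peak — single-peaked.
Every ranking is single-peaked on this axis.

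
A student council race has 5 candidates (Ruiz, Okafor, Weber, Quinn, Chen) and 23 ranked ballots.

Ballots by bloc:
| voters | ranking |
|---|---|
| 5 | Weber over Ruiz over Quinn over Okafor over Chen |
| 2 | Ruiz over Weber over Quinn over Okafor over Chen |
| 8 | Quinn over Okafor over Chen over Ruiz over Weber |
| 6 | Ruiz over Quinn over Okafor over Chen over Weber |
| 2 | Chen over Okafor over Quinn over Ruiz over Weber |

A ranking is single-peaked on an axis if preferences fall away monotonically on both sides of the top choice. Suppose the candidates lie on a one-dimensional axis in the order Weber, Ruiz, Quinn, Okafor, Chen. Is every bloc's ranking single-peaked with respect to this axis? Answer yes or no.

Axis positions: Weber=1, Ruiz=2, Quinn=3, Okafor=4, Chen=5.
Bloc 1 (peak Weber at position 1): ranking walks positions 1-2-3-4-5, expanding outward from the peak — single-peaked.
Bloc 2 (peak Ruiz at position 2): ranking walks positions 2-1-3-4-5, expanding outward from the peak — single-peaked.
Bloc 3 (peak Quinn at position 3): ranking walks positions 3-4-5-2-1, expanding outward from the peak — single-peaked.
Bloc 4 (peak Ruiz at position 2): ranking walks positions 2-3-4-5-1, expanding outward from the peak — single-peaked.
Bloc 5 (peak Chen at position 5): ranking walks positions 5-4-3-2-1, expanding outward from the peak — single-peaked.
Every ranking is single-peaked on this axis.

yes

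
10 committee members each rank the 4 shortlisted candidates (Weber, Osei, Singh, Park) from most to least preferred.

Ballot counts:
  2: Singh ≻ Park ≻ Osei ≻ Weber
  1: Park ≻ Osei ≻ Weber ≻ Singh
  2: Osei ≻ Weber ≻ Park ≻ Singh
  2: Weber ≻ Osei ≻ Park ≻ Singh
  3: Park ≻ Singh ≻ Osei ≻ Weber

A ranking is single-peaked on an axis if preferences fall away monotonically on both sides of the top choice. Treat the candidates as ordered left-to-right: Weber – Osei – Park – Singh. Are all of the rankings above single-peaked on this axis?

yes

Axis positions: Weber=1, Osei=2, Park=3, Singh=4.
Group 1 (peak Singh at position 4): ranking walks positions 4-3-2-1, expanding outward from the peak — single-peaked.
Group 2 (peak Park at position 3): ranking walks positions 3-2-1-4, expanding outward from the peak — single-peaked.
Group 3 (peak Osei at position 2): ranking walks positions 2-1-3-4, expanding outward from the peak — single-peaked.
Group 4 (peak Weber at position 1): ranking walks positions 1-2-3-4, expanding outward from the peak — single-peaked.
Group 5 (peak Park at position 3): ranking walks positions 3-4-2-1, expanding outward from the peak — single-peaked.
Every ranking is single-peaked on this axis.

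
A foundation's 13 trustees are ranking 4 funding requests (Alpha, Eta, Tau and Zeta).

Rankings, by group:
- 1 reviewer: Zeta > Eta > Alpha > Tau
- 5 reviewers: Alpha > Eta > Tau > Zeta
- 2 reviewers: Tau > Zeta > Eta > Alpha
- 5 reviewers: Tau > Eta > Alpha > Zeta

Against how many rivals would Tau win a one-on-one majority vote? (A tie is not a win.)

3

Tau against each rival (13 reviewers):
Tau vs Alpha: Tau is ranked higher on 2+5 = 7 ballots, Alpha on 6. Tau wins 7–6.
Tau vs Eta: 2+5 = 7 for Tau, 6 for Eta — Tau by 7–6.
Tau vs Zeta: 12 to 1, Tau.
Tau beats Alpha, Eta, Zeta — 3 pairwise wins.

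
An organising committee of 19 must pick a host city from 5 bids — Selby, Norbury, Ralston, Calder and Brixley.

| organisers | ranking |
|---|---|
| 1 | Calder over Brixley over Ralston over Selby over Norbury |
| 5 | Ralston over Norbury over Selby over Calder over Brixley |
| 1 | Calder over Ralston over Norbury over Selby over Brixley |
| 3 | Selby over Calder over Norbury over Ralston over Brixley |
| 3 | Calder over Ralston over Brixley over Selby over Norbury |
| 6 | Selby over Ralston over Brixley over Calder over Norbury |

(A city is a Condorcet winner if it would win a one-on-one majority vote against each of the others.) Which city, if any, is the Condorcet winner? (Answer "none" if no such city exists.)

Check each pair by majority over 19 ballots:
Selby vs Norbury: Selby preferred on 1+3+3+6 = 13 ballots; Selby wins 13–6.
Selby vs Ralston: 3+6 = 9 for Selby, 10 for Ralston — Ralston by 10–9.
Selby vs Calder: Selby wins 14–5.
Selby vs Brixley: Selby preferred on 5+1+3+6 = 15 ballots; Selby wins 15–4.
Norbury vs Ralston: Ralston wins 16–3.
Norbury–Calder: Calder 14–5.
Norbury vs Brixley: Norbury is ranked higher on 5+1+3 = 9 ballots, Brixley on 10. Brixley wins 10–9.
Ralston vs Calder: 11 to 8, Ralston.
Ralston vs Brixley: Ralston, 18–1.
Calder vs Brixley: Calder, 13–6.
Ralston defeats every rival head-to-head and is the Condorcet winner.

Ralston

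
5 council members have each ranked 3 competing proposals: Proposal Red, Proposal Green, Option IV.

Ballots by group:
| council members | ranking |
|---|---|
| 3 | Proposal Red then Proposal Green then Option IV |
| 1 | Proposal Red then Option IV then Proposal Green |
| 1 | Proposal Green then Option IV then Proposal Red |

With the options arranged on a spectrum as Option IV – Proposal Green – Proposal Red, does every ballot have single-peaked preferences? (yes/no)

no

Axis positions: Option IV=1, Proposal Green=2, Proposal Red=3.
Group 1 (peak Proposal Red at position 3): ranking walks positions 3-2-1, expanding outward from the peak — single-peaked.
Group 2: ranking walks positions 3-1-2; Option IV is ranked above Proposal Green even though Proposal Green lies between Option IV and the peak Proposal Red on the axis — preferences dip and rise again. Not single-peaked.
Group 3 (peak Proposal Green at position 2): ranking walks positions 2-1-3, expanding outward from the peak — single-peaked.
Group 2 violates single-peakedness, so the profile is not single-peaked on this axis.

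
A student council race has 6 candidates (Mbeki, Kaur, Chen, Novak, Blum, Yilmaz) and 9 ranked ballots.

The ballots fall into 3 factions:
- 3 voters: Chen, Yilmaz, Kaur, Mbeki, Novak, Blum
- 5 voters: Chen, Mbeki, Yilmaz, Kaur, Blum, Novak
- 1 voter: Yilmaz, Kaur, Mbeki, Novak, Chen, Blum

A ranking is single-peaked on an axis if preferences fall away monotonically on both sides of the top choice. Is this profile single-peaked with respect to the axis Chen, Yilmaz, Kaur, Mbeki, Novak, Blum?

no

Axis positions: Chen=1, Yilmaz=2, Kaur=3, Mbeki=4, Novak=5, Blum=6.
Faction 1 (peak Chen at position 1): ranking walks positions 1-2-3-4-5-6, expanding outward from the peak — single-peaked.
Faction 2: ranking walks positions 1-4-2-3-6-5; Mbeki is ranked above Yilmaz even though Yilmaz lies between Mbeki and the peak Chen on the axis — preferences dip and rise again. Not single-peaked.
Faction 3 (peak Yilmaz at position 2): ranking walks positions 2-3-4-5-1-6, expanding outward from the peak — single-peaked.
Faction 2 violates single-peakedness, so the profile is not single-peaked on this axis.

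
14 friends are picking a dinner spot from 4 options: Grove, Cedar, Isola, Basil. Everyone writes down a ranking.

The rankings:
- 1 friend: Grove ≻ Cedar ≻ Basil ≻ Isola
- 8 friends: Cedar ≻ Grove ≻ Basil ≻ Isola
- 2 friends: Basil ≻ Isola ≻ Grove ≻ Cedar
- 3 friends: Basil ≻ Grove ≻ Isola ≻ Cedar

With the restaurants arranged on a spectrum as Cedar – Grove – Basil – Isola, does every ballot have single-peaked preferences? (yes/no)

Axis positions: Cedar=1, Grove=2, Basil=3, Isola=4.
Group 1 (peak Grove at position 2): ranking walks positions 2-1-3-4, expanding outward from the peak — single-peaked.
Group 2 (peak Cedar at position 1): ranking walks positions 1-2-3-4, expanding outward from the peak — single-peaked.
Group 3 (peak Basil at position 3): ranking walks positions 3-4-2-1, expanding outward from the peak — single-peaked.
Group 4 (peak Basil at position 3): ranking walks positions 3-2-4-1, expanding outward from the peak — single-peaked.
Every ranking is single-peaked on this axis.

yes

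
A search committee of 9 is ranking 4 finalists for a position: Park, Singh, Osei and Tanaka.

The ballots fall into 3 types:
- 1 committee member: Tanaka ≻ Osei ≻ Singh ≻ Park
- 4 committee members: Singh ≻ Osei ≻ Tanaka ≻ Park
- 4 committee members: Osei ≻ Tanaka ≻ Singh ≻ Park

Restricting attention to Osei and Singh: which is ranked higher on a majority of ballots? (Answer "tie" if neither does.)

Ballots ranking Osei above Singh: 1 + 4 = 5.
Ballots ranking Singh above Osei: 9 − 5 = 4.
Osei wins the head-to-head 5–4.

Osei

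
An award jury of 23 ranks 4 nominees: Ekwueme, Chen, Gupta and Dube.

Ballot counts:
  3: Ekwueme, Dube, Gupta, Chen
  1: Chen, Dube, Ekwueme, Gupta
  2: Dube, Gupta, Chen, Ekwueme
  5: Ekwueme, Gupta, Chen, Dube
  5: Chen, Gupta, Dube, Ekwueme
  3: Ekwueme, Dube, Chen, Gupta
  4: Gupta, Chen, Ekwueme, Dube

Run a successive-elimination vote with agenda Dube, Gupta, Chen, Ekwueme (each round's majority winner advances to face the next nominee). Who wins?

Round 1: Dube vs Gupta — 9–14, Gupta advances.
Round 2: Gupta vs Chen — 14–9, Gupta advances.
Round 3: Gupta vs Ekwueme — 11–12, Ekwueme advances.
Ekwueme survives the agenda.

Ekwueme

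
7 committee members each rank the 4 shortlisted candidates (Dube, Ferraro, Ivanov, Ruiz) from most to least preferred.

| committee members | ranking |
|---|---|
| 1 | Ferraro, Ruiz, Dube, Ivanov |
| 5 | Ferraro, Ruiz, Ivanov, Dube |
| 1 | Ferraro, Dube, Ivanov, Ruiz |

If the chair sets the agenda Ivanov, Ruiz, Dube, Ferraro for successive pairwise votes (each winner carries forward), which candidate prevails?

Round 1: Ivanov vs Ruiz — 1–6, Ruiz advances.
Round 2: Ruiz vs Dube — 6–1, Ruiz advances.
Round 3: Ruiz vs Ferraro — 0–7, Ferraro advances.
Ferraro survives the agenda.

Ferraro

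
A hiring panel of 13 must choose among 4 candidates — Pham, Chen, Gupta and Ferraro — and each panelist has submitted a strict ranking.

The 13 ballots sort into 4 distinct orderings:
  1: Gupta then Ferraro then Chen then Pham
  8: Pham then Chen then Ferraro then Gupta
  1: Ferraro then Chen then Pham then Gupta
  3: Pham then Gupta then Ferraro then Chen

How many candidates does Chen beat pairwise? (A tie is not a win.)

Chen against each rival (13 committee members):
Chen vs Pham: Pham wins 11–2.
Chen vs Gupta: 9 to 4, Chen.
Chen vs Ferraro: Chen preferred on 8 ballots; Chen wins 8–5.
Chen beats Gupta, Ferraro; loses to Pham — 2 pairwise wins.

2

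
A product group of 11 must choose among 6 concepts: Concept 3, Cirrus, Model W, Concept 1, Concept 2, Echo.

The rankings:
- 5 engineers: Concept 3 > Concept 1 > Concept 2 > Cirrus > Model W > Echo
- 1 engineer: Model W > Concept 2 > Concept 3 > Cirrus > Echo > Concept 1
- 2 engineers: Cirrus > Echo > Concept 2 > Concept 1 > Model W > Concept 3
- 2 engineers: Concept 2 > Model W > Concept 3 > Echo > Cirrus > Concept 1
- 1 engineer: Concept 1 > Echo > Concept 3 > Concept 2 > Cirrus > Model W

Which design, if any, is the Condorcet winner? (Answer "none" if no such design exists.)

Check each pair by majority over 11 ballots:
Concept 3–Cirrus: Concept 3 9–2.
Concept 3–Model W: Concept 3 6–5.
Concept 3–Concept 1: Concept 3 8–3.
Concept 3–Concept 2: Concept 3 6–5.
Concept 3 vs Echo: Concept 3 wins 8–3.
Cirrus vs Model W: Cirrus wins 8–3.
Cirrus vs Concept 1: Concept 1, 6–5.
Cirrus vs Concept 2: Concept 2, 9–2.
Cirrus vs Echo: Cirrus wins 8–3.
Model W vs Concept 1: Concept 1, 8–3.
Model W vs Concept 2: Concept 2, 10–1.
Model W–Echo: Model W 8–3.
Concept 1–Concept 2: Concept 1 6–5.
Concept 1 vs Echo: Concept 1 wins 6–5.
Concept 2 vs Echo: Concept 2, 8–3.
Concept 3 beats each of Cirrus, Model W, Concept 1, Concept 2, Echo — Concept 3 is the Condorcet winner.

Concept 3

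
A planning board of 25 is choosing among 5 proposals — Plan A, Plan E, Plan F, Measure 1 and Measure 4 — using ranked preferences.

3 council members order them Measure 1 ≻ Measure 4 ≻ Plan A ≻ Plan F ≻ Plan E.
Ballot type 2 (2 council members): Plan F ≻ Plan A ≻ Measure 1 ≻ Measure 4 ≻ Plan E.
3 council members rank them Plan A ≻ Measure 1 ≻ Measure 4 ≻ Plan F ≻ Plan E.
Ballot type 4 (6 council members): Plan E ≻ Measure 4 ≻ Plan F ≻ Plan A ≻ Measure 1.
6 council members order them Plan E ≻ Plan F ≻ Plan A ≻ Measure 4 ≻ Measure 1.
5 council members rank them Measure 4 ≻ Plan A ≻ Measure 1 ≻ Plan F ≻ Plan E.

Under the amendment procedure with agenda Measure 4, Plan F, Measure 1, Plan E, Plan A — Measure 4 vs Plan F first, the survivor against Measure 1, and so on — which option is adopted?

Measure 4

Round 1: Measure 4 vs Plan F — 17–8, Measure 4 advances.
Round 2: Measure 4 vs Measure 1 — 17–8, Measure 4 advances.
Round 3: Measure 4 vs Plan E — 13–12, Measure 4 advances.
Round 4: Measure 4 vs Plan A — 14–11, Measure 4 advances.
Measure 4 survives the agenda.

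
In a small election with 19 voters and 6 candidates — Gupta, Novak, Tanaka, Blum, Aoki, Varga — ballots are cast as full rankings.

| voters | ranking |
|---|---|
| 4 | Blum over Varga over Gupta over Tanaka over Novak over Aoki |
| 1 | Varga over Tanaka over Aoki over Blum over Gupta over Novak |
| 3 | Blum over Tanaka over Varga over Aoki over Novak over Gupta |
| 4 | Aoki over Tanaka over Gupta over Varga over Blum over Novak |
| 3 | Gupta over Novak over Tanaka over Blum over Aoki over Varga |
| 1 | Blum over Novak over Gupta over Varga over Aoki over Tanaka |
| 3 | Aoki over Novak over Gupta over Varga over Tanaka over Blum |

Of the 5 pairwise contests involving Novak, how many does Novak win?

0

Novak against each rival (19 voters):
Novak–Gupta: Gupta 12–7.
Novak vs Tanaka: Tanaka, 12–7.
Novak vs Blum: 3+3 = 6 for Novak, 13 for Blum — Blum by 13–6.
Novak vs Aoki: Novak preferred on 4+3+1 = 8 ballots; Aoki wins 11–8.
Novak vs Varga: Novak preferred on 3+1+3 = 7 ballots; Varga wins 12–7.
Novak beats no one; loses to Gupta, Tanaka, Blum, Aoki, Varga — 0 pairwise wins.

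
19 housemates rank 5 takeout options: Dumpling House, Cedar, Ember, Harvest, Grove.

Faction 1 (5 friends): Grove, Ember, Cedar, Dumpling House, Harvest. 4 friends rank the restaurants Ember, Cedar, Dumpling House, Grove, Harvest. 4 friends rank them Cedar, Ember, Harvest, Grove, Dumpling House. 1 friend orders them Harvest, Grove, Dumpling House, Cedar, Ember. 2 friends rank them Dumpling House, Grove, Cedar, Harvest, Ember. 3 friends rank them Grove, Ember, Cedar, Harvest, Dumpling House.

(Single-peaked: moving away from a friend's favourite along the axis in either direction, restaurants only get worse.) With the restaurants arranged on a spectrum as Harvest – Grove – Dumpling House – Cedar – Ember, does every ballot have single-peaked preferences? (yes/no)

no

Axis positions: Harvest=1, Grove=2, Dumpling House=3, Cedar=4, Ember=5.
Faction 1: ranking walks positions 2-5-4-3-1; Ember is ranked above Dumpling House even though Dumpling House lies between Ember and the peak Grove on the axis — preferences dip and rise again. Not single-peaked.
Faction 2 (peak Ember at position 5): ranking walks positions 5-4-3-2-1, expanding outward from the peak — single-peaked.
Faction 3: ranking walks positions 4-5-1-2-3; Harvest is ranked above Dumpling House even though Dumpling House lies between Harvest and the peak Cedar on the axis — preferences dip and rise again. Not single-peaked.
Faction 4 (peak Harvest at position 1): ranking walks positions 1-2-3-4-5, expanding outward from the peak — single-peaked.
Faction 5 (peak Dumpling House at position 3): ranking walks positions 3-2-4-1-5, expanding outward from the peak — single-peaked.
Faction 6: ranking walks positions 2-5-4-1-3; Ember is ranked above Dumpling House even though Dumpling House lies between Ember and the peak Grove on the axis — preferences dip and rise again. Not single-peaked.
Faction 1 violates single-peakedness, so the profile is not single-peaked on this axis.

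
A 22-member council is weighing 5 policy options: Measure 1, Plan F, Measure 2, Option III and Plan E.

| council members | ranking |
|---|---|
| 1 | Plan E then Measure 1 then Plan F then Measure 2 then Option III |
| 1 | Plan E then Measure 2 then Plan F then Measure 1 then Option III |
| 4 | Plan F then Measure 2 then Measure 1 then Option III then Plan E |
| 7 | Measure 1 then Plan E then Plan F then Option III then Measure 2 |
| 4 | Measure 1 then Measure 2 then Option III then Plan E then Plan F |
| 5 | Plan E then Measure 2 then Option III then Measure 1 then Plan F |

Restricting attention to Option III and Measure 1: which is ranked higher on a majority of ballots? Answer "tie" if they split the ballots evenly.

Ballots ranking Option III above Measure 1: 5.
Ballots ranking Measure 1 above Option III: 22 − 5 = 17.
Measure 1 wins the head-to-head 17–5.

Measure 1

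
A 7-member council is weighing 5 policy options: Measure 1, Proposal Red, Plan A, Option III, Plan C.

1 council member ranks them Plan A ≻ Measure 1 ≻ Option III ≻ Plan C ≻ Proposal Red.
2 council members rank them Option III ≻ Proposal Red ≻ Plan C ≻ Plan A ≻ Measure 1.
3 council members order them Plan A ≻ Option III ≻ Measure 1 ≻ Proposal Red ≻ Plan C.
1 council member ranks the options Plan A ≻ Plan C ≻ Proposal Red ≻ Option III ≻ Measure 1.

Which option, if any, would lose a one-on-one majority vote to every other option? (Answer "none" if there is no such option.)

Plan C

Pairwise majorities:
Measure 1 vs Proposal Red: 1+3 = 4 for Measure 1, 3 for Proposal Red — Measure 1 by 4–3.
Measure 1 vs Plan A: 0 to 7, Plan A.
Measure 1 vs Option III: Option III, 6–1.
Measure 1 vs Plan C: 4 to 3, Measure 1.
Proposal Red vs Plan A: 2 to 5, Plan A.
Proposal Red vs Option III: Option III wins 6–1.
Proposal Red vs Plan C: Proposal Red preferred on 2+3 = 5 ballots; Proposal Red wins 5–2.
Plan A vs Option III: Plan A preferred on 1+3+1 = 5 ballots; Plan A wins 5–2.
Plan A–Plan C: Plan A 5–2.
Option III vs Plan C: Option III, 6–1.
Plan C is beaten in every head-to-head and is the Condorcet loser.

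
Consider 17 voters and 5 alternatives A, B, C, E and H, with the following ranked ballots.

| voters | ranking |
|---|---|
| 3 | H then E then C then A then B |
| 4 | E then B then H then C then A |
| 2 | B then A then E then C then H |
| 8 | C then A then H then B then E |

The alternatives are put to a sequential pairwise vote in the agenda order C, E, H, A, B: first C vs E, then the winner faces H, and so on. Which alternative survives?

A

Round 1: C vs E — 8–9, E advances.
Round 2: E vs H — 6–11, H advances.
Round 3: H vs A — 7–10, A advances.
Round 4: A vs B — 11–6, A advances.
The agenda winner is A.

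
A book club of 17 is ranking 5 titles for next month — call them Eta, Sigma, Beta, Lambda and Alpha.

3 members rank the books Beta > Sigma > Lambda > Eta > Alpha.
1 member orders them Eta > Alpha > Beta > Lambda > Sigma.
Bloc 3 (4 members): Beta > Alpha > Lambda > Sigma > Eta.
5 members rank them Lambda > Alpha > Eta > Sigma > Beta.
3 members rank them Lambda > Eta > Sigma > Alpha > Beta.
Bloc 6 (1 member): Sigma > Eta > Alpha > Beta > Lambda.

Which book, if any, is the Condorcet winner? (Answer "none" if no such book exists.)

Check each pair by majority over 17 ballots:
Eta vs Sigma: 9 to 8, Eta.
Eta vs Beta: Eta wins 10–7.
Eta vs Lambda: 1+1 = 2 for Eta, 15 for Lambda — Lambda by 15–2.
Eta vs Alpha: 3+1+3+1 = 8 for Eta, 9 for Alpha — Alpha by 9–8.
Sigma vs Beta: Sigma, 9–8.
Sigma vs Lambda: Lambda wins 13–4.
Sigma vs Alpha: 7 to 10, Alpha.
Beta vs Lambda: Beta is ranked higher on 3+1+4+1 = 9 ballots, Lambda on 8. Beta wins 9–8.
Beta–Alpha: Alpha 10–7.
Lambda vs Alpha: Lambda, 11–6.
No book is unbeaten: Eta loses to Lambda; Sigma loses to Eta; Beta loses to Eta; Lambda loses to Beta; Alpha loses to Lambda. In particular Eta → Beta → Lambda → Eta is a majority cycle — no Condorcet winner exists.

none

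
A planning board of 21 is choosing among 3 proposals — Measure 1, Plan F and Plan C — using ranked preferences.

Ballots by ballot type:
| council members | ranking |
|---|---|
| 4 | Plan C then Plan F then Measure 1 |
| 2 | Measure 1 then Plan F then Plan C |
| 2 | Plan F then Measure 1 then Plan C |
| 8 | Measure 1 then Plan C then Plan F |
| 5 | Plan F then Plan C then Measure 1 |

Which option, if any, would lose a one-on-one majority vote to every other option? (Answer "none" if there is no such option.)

Head-to-head results (21 council members):
Measure 1 vs Plan F: Plan F wins 11–10.
Measure 1–Plan C: Measure 1 12–9.
Plan F vs Plan C: Plan C, 12–9.
No option is winless: Measure 1 beats Plan C; Plan F beats Measure 1; Plan C beats Plan F. There is no Condorcet loser.

none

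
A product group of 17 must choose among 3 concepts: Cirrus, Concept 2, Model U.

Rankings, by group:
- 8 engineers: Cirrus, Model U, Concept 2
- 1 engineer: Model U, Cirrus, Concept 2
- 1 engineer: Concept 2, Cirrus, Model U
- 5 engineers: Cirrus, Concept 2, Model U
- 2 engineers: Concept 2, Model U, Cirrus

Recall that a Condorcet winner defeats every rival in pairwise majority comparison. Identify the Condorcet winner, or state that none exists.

Head-to-head results (17 engineers):
Cirrus vs Concept 2: Cirrus preferred on 8+1+5 = 14 ballots; Cirrus wins 14–3.
Cirrus vs Model U: 14 to 3, Cirrus.
Concept 2 vs Model U: Concept 2 preferred on 1+5+2 = 8 ballots; Model U wins 9–8.
Only Cirrus has no losses; Cirrus is the Condorcet winner.

Cirrus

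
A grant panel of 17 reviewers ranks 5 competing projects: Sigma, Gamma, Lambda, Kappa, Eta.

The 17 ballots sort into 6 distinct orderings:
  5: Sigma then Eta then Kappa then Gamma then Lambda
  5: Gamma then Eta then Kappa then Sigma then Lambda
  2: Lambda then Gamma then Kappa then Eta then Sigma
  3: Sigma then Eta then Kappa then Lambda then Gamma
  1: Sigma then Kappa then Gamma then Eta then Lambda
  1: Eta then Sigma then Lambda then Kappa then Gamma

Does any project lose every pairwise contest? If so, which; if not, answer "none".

Lambda

Pairwise majorities:
Sigma vs Gamma: Sigma preferred on 5+3+1+1 = 10 ballots; Sigma wins 10–7.
Sigma vs Lambda: Sigma, 15–2.
Sigma vs Kappa: Sigma wins 10–7.
Sigma vs Eta: 5+3+1 = 9 for Sigma, 8 for Eta — Sigma by 9–8.
Gamma–Lambda: Gamma 11–6.
Gamma vs Kappa: Kappa wins 10–7.
Gamma vs Eta: 5+2+1 = 8 for Gamma, 9 for Eta — Eta by 9–8.
Lambda vs Kappa: Kappa wins 14–3.
Lambda vs Eta: Eta wins 15–2.
Kappa vs Eta: Kappa is ranked higher on 2+1 = 3 ballots, Eta on 14. Eta wins 14–3.
Lambda is beaten in every head-to-head and is the Condorcet loser.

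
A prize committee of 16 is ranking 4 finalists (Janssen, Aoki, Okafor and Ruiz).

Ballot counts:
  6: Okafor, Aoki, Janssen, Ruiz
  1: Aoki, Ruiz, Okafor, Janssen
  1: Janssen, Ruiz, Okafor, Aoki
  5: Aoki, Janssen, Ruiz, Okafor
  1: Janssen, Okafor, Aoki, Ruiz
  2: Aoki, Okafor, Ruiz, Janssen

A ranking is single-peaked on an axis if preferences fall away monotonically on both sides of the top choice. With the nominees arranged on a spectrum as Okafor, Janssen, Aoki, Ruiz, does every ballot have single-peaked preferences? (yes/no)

Axis positions: Okafor=1, Janssen=2, Aoki=3, Ruiz=4.
Cluster 1: ranking walks positions 1-3-2-4; Aoki is ranked above Janssen even though Janssen lies between Aoki and the peak Okafor on the axis — preferences dip and rise again. Not single-peaked.
Cluster 2: ranking walks positions 3-4-1-2; Okafor is ranked above Janssen even though Janssen lies between Okafor and the peak Aoki on the axis — preferences dip and rise again. Not single-peaked.
Cluster 3: ranking walks positions 2-4-1-3; Ruiz is ranked above Aoki even though Aoki lies between Ruiz and the peak Janssen on the axis — preferences dip and rise again. Not single-peaked.
Cluster 4 (peak Aoki at position 3): ranking walks positions 3-2-4-1, expanding outward from the peak — single-peaked.
Cluster 5 (peak Janssen at position 2): ranking walks positions 2-1-3-4, expanding outward from the peak — single-peaked.
Cluster 6: ranking walks positions 3-1-4-2; Okafor is ranked above Janssen even though Janssen lies between Okafor and the peak Aoki on the axis — preferences dip and rise again. Not single-peaked.
Cluster 1 violates single-peakedness, so the profile is not single-peaked on this axis.

no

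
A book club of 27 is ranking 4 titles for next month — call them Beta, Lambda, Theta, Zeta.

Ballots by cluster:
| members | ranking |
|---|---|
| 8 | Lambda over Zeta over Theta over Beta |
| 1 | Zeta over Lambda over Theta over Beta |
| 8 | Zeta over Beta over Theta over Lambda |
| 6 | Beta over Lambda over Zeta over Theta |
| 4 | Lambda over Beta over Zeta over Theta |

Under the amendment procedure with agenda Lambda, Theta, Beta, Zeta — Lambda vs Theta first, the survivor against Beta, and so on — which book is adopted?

Round 1: Lambda vs Theta — 19–8, Lambda advances.
Round 2: Lambda vs Beta — 13–14, Beta advances.
Round 3: Beta vs Zeta — 10–17, Zeta advances.
The agenda winner is Zeta.

Zeta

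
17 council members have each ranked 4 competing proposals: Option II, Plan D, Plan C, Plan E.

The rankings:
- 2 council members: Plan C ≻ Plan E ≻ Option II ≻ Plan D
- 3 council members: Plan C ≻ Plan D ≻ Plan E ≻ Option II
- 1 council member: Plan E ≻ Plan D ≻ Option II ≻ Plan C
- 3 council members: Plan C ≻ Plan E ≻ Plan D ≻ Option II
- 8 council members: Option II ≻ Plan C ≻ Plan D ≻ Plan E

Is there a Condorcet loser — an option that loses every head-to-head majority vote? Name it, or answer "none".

none

Pairwise majorities:
Option II vs Plan D: Option II is ranked higher on 2+8 = 10 ballots, Plan D on 7. Option II wins 10–7.
Option II vs Plan C: Option II wins 9–8.
Option II vs Plan E: 8 for Option II, 9 for Plan E — Plan E by 9–8.
Plan D vs Plan C: Plan D is ranked higher on 1 ballot, Plan C on 16. Plan C wins 16–1.
Plan D vs Plan E: 11 to 6, Plan D.
Plan C vs Plan E: Plan C wins 16–1.
Each option has at least one pairwise win (Option II beats Plan D; Plan D beats Plan E; Plan C beats Plan D; Plan E beats Option II) — no Condorcet loser.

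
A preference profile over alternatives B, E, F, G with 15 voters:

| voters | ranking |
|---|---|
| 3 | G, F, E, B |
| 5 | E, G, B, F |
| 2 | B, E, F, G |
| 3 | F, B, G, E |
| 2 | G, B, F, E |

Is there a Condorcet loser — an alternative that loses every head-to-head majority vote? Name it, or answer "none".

Pairwise majorities:
B vs E: E wins 8–7.
B vs F: B is ranked higher on 5+2+2 = 9 ballots, F on 6. B wins 9–6.
B vs G: G wins 10–5.
E vs F: 7 to 8, F.
E vs G: 5+2 = 7 for E, 8 for G — G by 8–7.
F vs G: 5 to 10, G.
Every alternative wins at least one matchup (B beats F; E beats B; F beats E; G beats B), so there is no Condorcet loser.

none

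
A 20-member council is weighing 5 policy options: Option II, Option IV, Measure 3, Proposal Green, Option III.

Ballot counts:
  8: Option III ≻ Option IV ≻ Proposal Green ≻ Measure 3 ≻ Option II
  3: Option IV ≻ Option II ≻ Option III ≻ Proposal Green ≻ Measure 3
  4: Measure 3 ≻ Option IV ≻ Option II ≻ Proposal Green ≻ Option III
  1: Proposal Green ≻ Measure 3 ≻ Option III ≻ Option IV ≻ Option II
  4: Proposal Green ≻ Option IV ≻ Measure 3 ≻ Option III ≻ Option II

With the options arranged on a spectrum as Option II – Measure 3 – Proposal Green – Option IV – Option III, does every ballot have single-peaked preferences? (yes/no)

no

Axis positions: Option II=1, Measure 3=2, Proposal Green=3, Option IV=4, Option III=5.
Bloc 1 (peak Option III at position 5): ranking walks positions 5-4-3-2-1, expanding outward from the peak — single-peaked.
Bloc 2: ranking walks positions 4-1-5-3-2; Option II is ranked above Proposal Green even though Proposal Green lies between Option II and the peak Option IV on the axis — preferences dip and rise again. Not single-peaked.
Bloc 3: ranking walks positions 2-4-1-3-5; Option IV is ranked above Proposal Green even though Proposal Green lies between Option IV and the peak Measure 3 on the axis — preferences dip and rise again. Not single-peaked.
Bloc 4: ranking walks positions 3-2-5-4-1; Option III is ranked above Option IV even though Option IV lies between Option III and the peak Proposal Green on the axis — preferences dip and rise again. Not single-peaked.
Bloc 5 (peak Proposal Green at position 3): ranking walks positions 3-4-2-5-1, expanding outward from the peak — single-peaked.
Bloc 2 violates single-peakedness, so the profile is not single-peaked on this axis.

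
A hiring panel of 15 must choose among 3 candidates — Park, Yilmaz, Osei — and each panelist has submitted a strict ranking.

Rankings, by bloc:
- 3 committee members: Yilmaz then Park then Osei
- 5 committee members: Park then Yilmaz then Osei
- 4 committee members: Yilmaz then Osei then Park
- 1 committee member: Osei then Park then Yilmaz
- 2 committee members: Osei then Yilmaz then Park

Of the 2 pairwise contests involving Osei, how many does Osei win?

Osei against each rival (15 committee members):
Osei vs Park: Osei is ranked higher on 4+1+2 = 7 ballots, Park on 8. Park wins 8–7.
Osei–Yilmaz: Yilmaz 12–3.
Osei beats no one; loses to Park, Yilmaz — 0 pairwise wins.

0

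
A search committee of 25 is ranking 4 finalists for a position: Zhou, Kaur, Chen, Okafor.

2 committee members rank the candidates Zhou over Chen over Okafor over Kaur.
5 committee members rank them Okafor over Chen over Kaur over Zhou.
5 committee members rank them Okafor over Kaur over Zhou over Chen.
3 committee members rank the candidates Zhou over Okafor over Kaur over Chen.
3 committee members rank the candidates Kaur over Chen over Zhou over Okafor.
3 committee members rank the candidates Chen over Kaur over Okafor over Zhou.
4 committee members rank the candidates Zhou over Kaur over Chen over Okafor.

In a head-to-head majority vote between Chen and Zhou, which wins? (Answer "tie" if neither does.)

Zhou

Ballots ranking Chen above Zhou: 5 + 3 + 3 = 11.
Ballots ranking Zhou above Chen: 25 − 11 = 14.
Zhou wins the head-to-head 14–11.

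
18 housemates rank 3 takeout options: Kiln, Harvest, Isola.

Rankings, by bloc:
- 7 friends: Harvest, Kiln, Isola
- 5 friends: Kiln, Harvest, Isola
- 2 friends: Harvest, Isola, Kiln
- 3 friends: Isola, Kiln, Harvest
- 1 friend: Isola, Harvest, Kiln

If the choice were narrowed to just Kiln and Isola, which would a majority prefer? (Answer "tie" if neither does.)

Kiln

Ballots ranking Kiln above Isola: 7 + 5 = 12.
Ballots ranking Isola above Kiln: 18 − 12 = 6.
Kiln wins the head-to-head 12–6.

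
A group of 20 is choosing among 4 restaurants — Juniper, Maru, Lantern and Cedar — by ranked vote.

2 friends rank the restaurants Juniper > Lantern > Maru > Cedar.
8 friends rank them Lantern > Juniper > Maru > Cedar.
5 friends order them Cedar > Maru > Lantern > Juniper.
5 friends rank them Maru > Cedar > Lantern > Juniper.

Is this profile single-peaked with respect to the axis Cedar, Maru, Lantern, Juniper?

Axis positions: Cedar=1, Maru=2, Lantern=3, Juniper=4.
Group 1 (peak Juniper at position 4): ranking walks positions 4-3-2-1, expanding outward from the peak — single-peaked.
Group 2 (peak Lantern at position 3): ranking walks positions 3-4-2-1, expanding outward from the peak — single-peaked.
Group 3 (peak Cedar at position 1): ranking walks positions 1-2-3-4, expanding outward from the peak — single-peaked.
Group 4 (peak Maru at position 2): ranking walks positions 2-1-3-4, expanding outward from the peak — single-peaked.
Every ranking is single-peaked on this axis.

yes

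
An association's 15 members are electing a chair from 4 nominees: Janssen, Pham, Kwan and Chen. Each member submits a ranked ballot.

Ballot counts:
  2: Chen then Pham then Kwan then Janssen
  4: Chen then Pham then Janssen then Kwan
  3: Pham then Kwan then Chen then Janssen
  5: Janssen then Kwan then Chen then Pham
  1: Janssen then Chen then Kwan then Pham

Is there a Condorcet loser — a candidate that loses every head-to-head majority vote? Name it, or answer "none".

none

Pairwise majorities:
Janssen vs Pham: 5+1 = 6 for Janssen, 9 for Pham — Pham by 9–6.
Janssen vs Kwan: Janssen preferred on 4+5+1 = 10 ballots; Janssen wins 10–5.
Janssen vs Chen: 6 to 9, Chen.
Pham vs Kwan: 2+4+3 = 9 for Pham, 6 for Kwan — Pham by 9–6.
Pham vs Chen: 3 for Pham, 12 for Chen — Chen by 12–3.
Kwan vs Chen: Kwan wins 8–7.
Each candidate has at least one pairwise win (Janssen beats Kwan; Pham beats Janssen; Kwan beats Chen; Chen beats Janssen) — no Condorcet loser.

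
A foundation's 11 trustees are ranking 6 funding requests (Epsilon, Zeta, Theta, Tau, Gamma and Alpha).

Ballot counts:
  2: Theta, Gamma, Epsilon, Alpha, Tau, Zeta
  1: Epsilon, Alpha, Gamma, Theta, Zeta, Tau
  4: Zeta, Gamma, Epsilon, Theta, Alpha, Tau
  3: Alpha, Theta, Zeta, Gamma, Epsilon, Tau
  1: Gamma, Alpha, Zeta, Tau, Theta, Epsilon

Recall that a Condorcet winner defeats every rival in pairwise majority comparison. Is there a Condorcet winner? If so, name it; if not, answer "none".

none

Check each pair by majority over 11 ballots:
Epsilon vs Zeta: Epsilon is ranked higher on 2+1 = 3 ballots, Zeta on 8. Zeta wins 8–3.
Epsilon vs Theta: Epsilon preferred on 1+4 = 5 ballots; Theta wins 6–5.
Epsilon vs Tau: Epsilon is ranked higher on 2+1+4+3 = 10 ballots, Tau on 1. Epsilon wins 10–1.
Epsilon vs Gamma: 1 for Epsilon, 10 for Gamma — Gamma by 10–1.
Epsilon vs Alpha: Epsilon is ranked higher on 2+1+4 = 7 ballots, Alpha on 4. Epsilon wins 7–4.
Zeta vs Theta: Zeta is ranked higher on 4+1 = 5 ballots, Theta on 6. Theta wins 6–5.
Zeta vs Tau: Zeta preferred on 1+4+3+1 = 9 ballots; Zeta wins 9–2.
Zeta vs Gamma: Zeta is ranked higher on 4+3 = 7 ballots, Gamma on 4. Zeta wins 7–4.
Zeta vs Alpha: Zeta preferred on 4 ballots; Alpha wins 7–4.
Theta vs Tau: Theta preferred on 2+1+4+3 = 10 ballots; Theta wins 10–1.
Theta vs Gamma: 2+3 = 5 for Theta, 6 for Gamma — Gamma by 6–5.
Theta vs Alpha: Theta preferred on 2+4 = 6 ballots; Theta wins 6–5.
Tau vs Gamma: Tau is ranked higher on 0 ballots, Gamma on 11. Gamma wins 11–0.
Tau vs Alpha: 0 to 11, Alpha.
Gamma vs Alpha: 7 to 4, Gamma.
Each project drops at least one matchup (Epsilon loses to Zeta; Zeta loses to Theta; Theta loses to Gamma; Tau loses to Epsilon; Gamma loses to Zeta; Alpha loses to Epsilon); the cycle Epsilon beats Alpha beats Zeta beats Epsilon rules out a Condorcet winner.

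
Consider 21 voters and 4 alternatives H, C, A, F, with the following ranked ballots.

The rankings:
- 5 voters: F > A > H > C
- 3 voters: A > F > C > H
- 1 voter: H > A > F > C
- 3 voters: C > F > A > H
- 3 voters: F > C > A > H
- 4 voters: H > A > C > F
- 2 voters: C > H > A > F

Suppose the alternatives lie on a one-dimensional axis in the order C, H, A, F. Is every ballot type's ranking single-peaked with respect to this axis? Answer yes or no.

Axis positions: C=1, H=2, A=3, F=4.
Ballot type 1 (peak F at position 4): ranking walks positions 4-3-2-1, expanding outward from the peak — single-peaked.
Ballot type 2: ranking walks positions 3-4-1-2; C is ranked above H even though H lies between C and the peak A on the axis — preferences dip and rise again. Not single-peaked.
Ballot type 3 (peak H at position 2): ranking walks positions 2-3-4-1, expanding outward from the peak — single-peaked.
Ballot type 4: ranking walks positions 1-4-3-2; F is ranked above H even though H lies between F and the peak C on the axis — preferences dip and rise again. Not single-peaked.
Ballot type 5: ranking walks positions 4-1-3-2; C is ranked above A even though A lies between C and the peak F on the axis — preferences dip and rise again. Not single-peaked.
Ballot type 6 (peak H at position 2): ranking walks positions 2-3-1-4, expanding outward from the peak — single-peaked.
Ballot type 7 (peak C at position 1): ranking walks positions 1-2-3-4, expanding outward from the peak — single-peaked.
Ballot type 2 violates single-peakedness, so the profile is not single-peaked on this axis.

no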